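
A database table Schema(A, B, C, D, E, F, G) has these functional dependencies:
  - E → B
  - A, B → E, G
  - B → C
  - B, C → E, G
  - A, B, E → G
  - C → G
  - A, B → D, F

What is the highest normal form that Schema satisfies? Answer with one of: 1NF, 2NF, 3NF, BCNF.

Candidate keys: {A, B}, {A, E}. Prime attributes: {A, B, E}.
For E → B we have {E}⁺ = {B, C, E, G}; {E} is not a superkey, so BCNF fails.
B → C determines the non-prime attribute {C} from a non-superkey — 3NF is violated.
Since {B} ⊂ {A, B} and {B}⁺ ⊇ {C, G} with {C, G} non-prime, there is a partial dependency; 2NF fails.

1NF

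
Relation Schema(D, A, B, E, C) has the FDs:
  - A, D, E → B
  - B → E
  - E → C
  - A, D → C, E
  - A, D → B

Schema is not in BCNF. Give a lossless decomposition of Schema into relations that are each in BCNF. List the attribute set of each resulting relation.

{A, B, D}; {B, E}; {C, E}

Candidate key of the original relation: {A, D}.
Within {A, B, C, D, E}: {B}⁺ ∩ {A, B, C, D, E} = {B, C, E}, not the whole set, so B → C, E violates BCNF; decompose into {B, C, E} and {A, B, D}.
Within {B, C, E}: {E}⁺ ∩ {B, C, E} = {C, E}, not the whole set, so E → C violates BCNF; decompose into {C, E} and {B, E}.
{C, E} is in BCNF.
{B, E} is in BCNF.
{A, B, D} is in BCNF.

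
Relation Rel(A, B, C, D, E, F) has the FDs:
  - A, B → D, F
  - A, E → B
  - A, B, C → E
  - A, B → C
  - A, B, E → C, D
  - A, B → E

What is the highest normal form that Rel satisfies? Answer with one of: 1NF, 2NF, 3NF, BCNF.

BCNF

Candidate keys: {A, B}, {A, E}. Prime attributes: {A, B, E}.
The left-hand side of every FD is a superkey, so BCNF is satisfied.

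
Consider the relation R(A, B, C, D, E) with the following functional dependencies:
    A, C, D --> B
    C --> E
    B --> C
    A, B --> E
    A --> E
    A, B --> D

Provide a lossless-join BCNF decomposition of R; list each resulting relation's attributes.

Candidate keys of the original relation: {A, B}, {A, C, D}.
In {A, B, C, D, E}, {C} is not a superkey ({C}⁺ restricted to this set is {C, E}), so split on C --> E into {C, E} and {A, B, C, D}.
{C, E}: every determinant is a superkey — BCNF.
In {A, B, C, D}, {B} is not a superkey ({B}⁺ restricted to this set is {B, C}), so split on B --> C into {B, C} and {A, B, D}.
{B, C}: every determinant is a superkey — BCNF.
{A, B, D}: every determinant is a superkey — BCNF.

{A, B, D}; {B, C}; {C, E}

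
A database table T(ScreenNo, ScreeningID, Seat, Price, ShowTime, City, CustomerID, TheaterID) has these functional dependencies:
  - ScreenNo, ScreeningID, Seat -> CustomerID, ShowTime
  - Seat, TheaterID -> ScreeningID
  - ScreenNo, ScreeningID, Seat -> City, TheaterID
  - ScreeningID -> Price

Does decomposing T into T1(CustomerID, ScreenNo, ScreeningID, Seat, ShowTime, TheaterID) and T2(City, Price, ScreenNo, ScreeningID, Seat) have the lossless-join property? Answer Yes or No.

The shared attributes are {ScreenNo, ScreeningID, Seat} and {ScreenNo, ScreeningID, Seat}⁺ = {City, CustomerID, Price, ScreenNo, ScreeningID, Seat, ShowTime, TheaterID}.
Since T1 ⊆ {City, CustomerID, Price, ScreenNo, ScreeningID, Seat, ShowTime, TheaterID}, the intersection is a superkey of T1; the decomposition is lossless.

Yes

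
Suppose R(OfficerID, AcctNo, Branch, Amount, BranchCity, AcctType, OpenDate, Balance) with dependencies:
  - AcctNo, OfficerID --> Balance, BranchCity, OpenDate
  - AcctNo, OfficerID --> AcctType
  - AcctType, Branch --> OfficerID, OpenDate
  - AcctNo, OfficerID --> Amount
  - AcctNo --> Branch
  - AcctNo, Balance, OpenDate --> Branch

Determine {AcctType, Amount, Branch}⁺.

{AcctType, Amount, Branch, OfficerID, OpenDate}

Start with {AcctType, Amount, Branch}.
AcctType, Branch --> OfficerID, OpenDate applies; add {OfficerID, OpenDate} → now {AcctType, Amount, Branch, OfficerID, OpenDate}.
No further FD applies.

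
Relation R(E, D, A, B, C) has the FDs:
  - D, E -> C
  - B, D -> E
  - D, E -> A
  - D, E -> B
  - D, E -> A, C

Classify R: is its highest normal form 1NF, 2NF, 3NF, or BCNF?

Candidate keys: {B, D}, {D, E}. Prime attributes: {B, D, E}.
The left-hand side of every FD is a superkey, so BCNF is satisfied.

BCNF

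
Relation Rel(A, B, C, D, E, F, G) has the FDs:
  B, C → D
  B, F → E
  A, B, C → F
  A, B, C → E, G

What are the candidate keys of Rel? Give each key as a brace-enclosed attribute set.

No FD produces {A, B, C}, so they must be in every candidate key.
{A, B, C} is a candidate key since {A, B, C}⁺ = {A, B, C, D, E, F, G} covers every attribute.
Every other attribute set either contains this one or has a smaller closure.

{A, B, C}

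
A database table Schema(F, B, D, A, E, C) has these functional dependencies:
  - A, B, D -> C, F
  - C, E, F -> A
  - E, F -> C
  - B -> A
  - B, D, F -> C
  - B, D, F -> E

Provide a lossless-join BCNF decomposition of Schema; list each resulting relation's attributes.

{A, C, E, F}; {B, D, E, F}

Candidate key of the original relation: {B, D}.
Within {A, B, C, D, E, F}: {C, E, F}⁺ ∩ {A, B, C, D, E, F} = {A, C, E, F}, not the whole set, so C, E, F -> A violates BCNF; decompose into {A, C, E, F} and {B, C, D, E, F}.
{A, C, E, F} has no BCNF violation.
Within {B, C, D, E, F}: {E, F}⁺ ∩ {B, C, D, E, F} = {C, E, F}, not the whole set, so E, F -> C violates BCNF; decompose into {C, E, F} and {B, D, E, F}.
{C, E, F} has no BCNF violation.
{B, D, E, F} has no BCNF violation.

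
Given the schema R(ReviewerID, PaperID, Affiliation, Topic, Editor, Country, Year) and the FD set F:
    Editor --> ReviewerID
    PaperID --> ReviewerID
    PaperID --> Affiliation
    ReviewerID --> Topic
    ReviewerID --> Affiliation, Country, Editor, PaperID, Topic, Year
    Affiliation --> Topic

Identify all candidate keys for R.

{Editor}, {PaperID}, {ReviewerID}

Closure of {Editor} is {Affiliation, Country, Editor, PaperID, ReviewerID, Topic, Year}, the whole schema; {Editor} is a candidate key.
Closure of {PaperID} is {Affiliation, Country, Editor, PaperID, ReviewerID, Topic, Year}, the whole schema; {PaperID} is a candidate key.
Closure of {ReviewerID} is {Affiliation, Country, Editor, PaperID, ReviewerID, Topic, Year}, the whole schema; {ReviewerID} is a candidate key.
No proper subset of any of these is a key, and no other minimal superkey exists.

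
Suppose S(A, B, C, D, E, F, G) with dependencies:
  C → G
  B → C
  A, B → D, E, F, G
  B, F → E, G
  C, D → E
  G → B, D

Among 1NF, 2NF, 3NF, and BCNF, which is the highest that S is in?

1NF

Candidate keys: {A, B}, {A, C}, {A, G}. Prime attributes: {A, B, C, G}.
For C → G we have {C}⁺ = {B, C, D, E, G}; {C} is not a superkey, so BCNF fails.
Because {E} is non-prime and the left side of B, F → E, G is not a superkey, the relation is not in 3NF.
Since {B} ⊂ {A, B} and {B}⁺ ⊇ {D, E} with {D, E} non-prime, there is a partial dependency; 2NF fails.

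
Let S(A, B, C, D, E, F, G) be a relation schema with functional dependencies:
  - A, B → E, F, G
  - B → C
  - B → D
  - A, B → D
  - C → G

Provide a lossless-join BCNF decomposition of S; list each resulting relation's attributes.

{A, B, E, F}; {B, C, D}; {C, G}

Candidate key of the original relation: {A, B}.
{A, B, C, D, E, F, G}: {B} determines {B, C, D, G} here but is not a superkey — split on B → C, D, G, giving {B, C, D, G} and {A, B, E, F}.
{B, C, D, G}: {C} determines {C, G} here but is not a superkey — split on C → G, giving {C, G} and {B, C, D}.
{C, G} has no BCNF violation.
{B, C, D} has no BCNF violation.
{A, B, E, F} has no BCNF violation.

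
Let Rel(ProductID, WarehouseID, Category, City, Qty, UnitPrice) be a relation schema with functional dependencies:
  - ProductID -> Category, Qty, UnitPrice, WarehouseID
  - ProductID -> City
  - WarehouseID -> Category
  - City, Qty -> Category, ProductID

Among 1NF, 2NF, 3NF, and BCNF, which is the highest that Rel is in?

2NF

Candidate keys: {City, Qty}, {ProductID}. Prime attributes: {City, ProductID, Qty}.
WarehouseID -> Category breaks BCNF: {WarehouseID}⁺ = {Category, WarehouseID}, so {WarehouseID} is not a superkey.
WarehouseID -> Category determines the non-prime attribute {Category} from a non-superkey — 3NF is violated.
Checking every proper subset of each key, none determines a non-prime attribute — 2NF is satisfied.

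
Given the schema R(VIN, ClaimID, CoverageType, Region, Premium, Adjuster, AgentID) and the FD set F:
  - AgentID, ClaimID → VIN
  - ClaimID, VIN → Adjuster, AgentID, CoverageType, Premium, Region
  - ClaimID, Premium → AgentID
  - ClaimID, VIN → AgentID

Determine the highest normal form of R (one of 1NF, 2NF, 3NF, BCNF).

BCNF

Candidate keys: {AgentID, ClaimID}, {ClaimID, Premium}, {ClaimID, VIN}. Prime attributes: {AgentID, ClaimID, Premium, VIN}.
The left-hand side of every FD is a superkey, so BCNF is satisfied.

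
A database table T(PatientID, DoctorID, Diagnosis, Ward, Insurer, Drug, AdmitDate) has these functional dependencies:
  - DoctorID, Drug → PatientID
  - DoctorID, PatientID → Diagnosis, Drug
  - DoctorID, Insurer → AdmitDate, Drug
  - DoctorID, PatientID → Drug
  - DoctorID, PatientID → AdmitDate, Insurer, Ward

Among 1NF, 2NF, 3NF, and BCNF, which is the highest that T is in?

BCNF

Candidate keys: {DoctorID, Drug}, {DoctorID, Insurer}, {DoctorID, PatientID}. Prime attributes: {DoctorID, Drug, Insurer, PatientID}.
Every FD has a superkey on the left, so the relation is in BCNF.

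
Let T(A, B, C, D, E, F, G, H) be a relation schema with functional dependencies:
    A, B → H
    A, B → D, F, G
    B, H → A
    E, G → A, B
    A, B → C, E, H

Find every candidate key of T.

{A, B}⁺ = {A, B, C, D, E, F, G, H}, which is every attribute, so {A, B} is a candidate key.
{B, H}⁺ = {A, B, C, D, E, F, G, H}, which is every attribute, so {B, H} is a candidate key.
{E, G}⁺ = {A, B, C, D, E, F, G, H}, which is every attribute, so {E, G} is a candidate key.
These are minimal and exhaustive — every other superkey contains one of them.

{A, B}, {B, H}, {E, G}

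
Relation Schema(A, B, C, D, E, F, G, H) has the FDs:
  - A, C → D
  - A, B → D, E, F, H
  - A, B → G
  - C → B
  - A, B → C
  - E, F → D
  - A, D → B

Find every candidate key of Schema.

Attributes never on any right-hand side: {A} — every candidate key must contain it.
{A, B}⁺ = {A, B, C, D, E, F, G, H} — all of the relation — so {A, B} is a candidate key.
{A, C}⁺ = {A, B, C, D, E, F, G, H} — all of the relation — so {A, C} is a candidate key.
{A, D}⁺ = {A, B, C, D, E, F, G, H} — all of the relation — so {A, D} is a candidate key.
{A, E, F}⁺ = {A, B, C, D, E, F, G, H} — all of the relation — so {A, E, F} is a candidate key.
Any other superkey properly contains one of these, so there are no further candidate keys.

{A, B}, {A, C}, {A, D}, {A, E, F}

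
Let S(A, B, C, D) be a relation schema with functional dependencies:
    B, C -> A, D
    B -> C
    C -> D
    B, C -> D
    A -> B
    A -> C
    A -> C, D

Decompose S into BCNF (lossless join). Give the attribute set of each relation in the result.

{A, B, C}; {C, D}

Candidate keys of the original relation: {A}, {B}.
{A, B, C, D}: {C} determines {C, D} here but is not a superkey — split on C -> D, giving {C, D} and {A, B, C}.
{C, D} has no BCNF violation.
{A, B, C} has no BCNF violation.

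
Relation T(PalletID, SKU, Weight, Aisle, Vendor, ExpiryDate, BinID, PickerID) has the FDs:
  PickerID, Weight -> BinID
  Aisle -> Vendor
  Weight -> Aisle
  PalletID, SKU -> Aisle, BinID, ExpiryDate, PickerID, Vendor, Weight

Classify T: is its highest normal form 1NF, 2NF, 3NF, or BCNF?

2NF

Candidate key: {PalletID, SKU}. Prime attributes: {PalletID, SKU}.
PickerID, Weight -> BinID: {PickerID, Weight}⁺ = {Aisle, BinID, PickerID, Vendor, Weight}, which is not all of the attributes, so the left side is not a superkey — BCNF is violated.
PickerID, Weight -> BinID determines the non-prime attribute {BinID} from a non-superkey — 3NF is violated.
Checking every proper subset of each key, none determines a non-prime attribute — 2NF is satisfied.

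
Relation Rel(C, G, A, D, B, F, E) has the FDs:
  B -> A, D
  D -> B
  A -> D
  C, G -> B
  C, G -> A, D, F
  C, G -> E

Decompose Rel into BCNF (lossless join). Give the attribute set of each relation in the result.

{A, B, D}; {B, C, E, F, G}

Candidate key of the original relation: {C, G}.
Within {A, B, C, D, E, F, G}: {B}⁺ ∩ {A, B, C, D, E, F, G} = {A, B, D}, not the whole set, so B -> A, D violates BCNF; decompose into {A, B, D} and {B, C, E, F, G}.
{A, B, D}: every determinant is a superkey — BCNF.
{B, C, E, F, G}: every determinant is a superkey — BCNF.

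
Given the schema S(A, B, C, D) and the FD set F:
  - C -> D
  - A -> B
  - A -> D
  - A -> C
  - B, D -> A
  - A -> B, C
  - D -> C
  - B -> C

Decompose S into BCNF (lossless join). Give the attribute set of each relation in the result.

Candidate keys of the original relation: {A}, {B}.
Within {A, B, C, D}: {C}⁺ ∩ {A, B, C, D} = {C, D}, not the whole set, so C -> D violates BCNF; decompose into {C, D} and {A, B, C}.
{C, D} has no BCNF violation.
{A, B, C} has no BCNF violation.

{A, B, C}; {C, D}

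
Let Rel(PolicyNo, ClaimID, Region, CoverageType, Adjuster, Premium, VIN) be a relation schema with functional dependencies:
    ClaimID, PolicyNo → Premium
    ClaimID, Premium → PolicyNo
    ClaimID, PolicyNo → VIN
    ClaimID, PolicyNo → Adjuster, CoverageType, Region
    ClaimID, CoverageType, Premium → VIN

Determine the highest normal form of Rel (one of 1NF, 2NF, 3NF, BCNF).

Candidate keys: {ClaimID, PolicyNo}, {ClaimID, Premium}. Prime attributes: {ClaimID, PolicyNo, Premium}.
The left-hand side of every FD is a superkey, so BCNF is satisfied.

BCNF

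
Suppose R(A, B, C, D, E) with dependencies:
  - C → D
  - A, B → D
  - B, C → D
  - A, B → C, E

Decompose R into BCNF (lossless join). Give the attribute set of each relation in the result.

Candidate key of the original relation: {A, B}.
In {A, B, C, D, E}, {C} is not a superkey ({C}⁺ restricted to this set is {C, D}), so split on C → D into {C, D} and {A, B, C, E}.
{C, D} has no BCNF violation.
{A, B, C, E} has no BCNF violation.

{A, B, C, E}; {C, D}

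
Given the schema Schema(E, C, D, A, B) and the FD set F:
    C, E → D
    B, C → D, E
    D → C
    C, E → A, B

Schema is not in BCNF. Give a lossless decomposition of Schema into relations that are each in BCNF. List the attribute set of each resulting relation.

Candidate keys of the original relation: {B, C}, {B, D}, {C, E}, {D, E}.
{A, B, C, D, E}: {D} determines {C, D} here but is not a superkey — split on D → C, giving {C, D} and {A, B, D, E}.
{C, D} is in BCNF.
{A, B, D, E} is in BCNF.

{A, B, D, E}; {C, D}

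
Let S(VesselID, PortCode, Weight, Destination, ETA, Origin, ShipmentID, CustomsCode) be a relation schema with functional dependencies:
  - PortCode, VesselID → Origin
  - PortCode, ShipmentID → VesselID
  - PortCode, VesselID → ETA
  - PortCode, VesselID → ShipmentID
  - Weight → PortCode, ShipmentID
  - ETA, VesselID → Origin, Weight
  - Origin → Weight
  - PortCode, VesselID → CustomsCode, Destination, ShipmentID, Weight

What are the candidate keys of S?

{ETA, VesselID}, {Origin}, {PortCode, ShipmentID}, {PortCode, VesselID}, {Weight}

{Origin}⁺ = {CustomsCode, Destination, ETA, Origin, PortCode, ShipmentID, VesselID, Weight} — all of the relation — so {Origin} is a candidate key.
{Weight}⁺ = {CustomsCode, Destination, ETA, Origin, PortCode, ShipmentID, VesselID, Weight} — all of the relation — so {Weight} is a candidate key.
{ETA, VesselID}⁺ = {CustomsCode, Destination, ETA, Origin, PortCode, ShipmentID, VesselID, Weight} — all of the relation — so {ETA, VesselID} is a candidate key.
{PortCode, ShipmentID}⁺ = {CustomsCode, Destination, ETA, Origin, PortCode, ShipmentID, VesselID, Weight} — all of the relation — so {PortCode, ShipmentID} is a candidate key.
{PortCode, VesselID}⁺ = {CustomsCode, Destination, ETA, Origin, PortCode, ShipmentID, VesselID, Weight} — all of the relation — so {PortCode, VesselID} is a candidate key.
Any other superkey properly contains one of these, so there are no further candidate keys.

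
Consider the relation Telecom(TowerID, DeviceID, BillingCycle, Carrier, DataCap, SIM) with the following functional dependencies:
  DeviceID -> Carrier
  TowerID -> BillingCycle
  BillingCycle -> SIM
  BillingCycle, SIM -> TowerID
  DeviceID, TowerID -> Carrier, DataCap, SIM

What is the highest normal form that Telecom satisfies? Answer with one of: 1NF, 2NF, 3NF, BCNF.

1NF

Candidate keys: {BillingCycle, DeviceID}, {DeviceID, TowerID}. Prime attributes: {BillingCycle, DeviceID, TowerID}.
DeviceID -> Carrier: {DeviceID}⁺ = {Carrier, DeviceID}, which is not all of the attributes, so the left side is not a superkey — BCNF is violated.
Because {Carrier} is non-prime and the left side of DeviceID -> Carrier is not a superkey, the relation is not in 3NF.
Since {BillingCycle} ⊂ {BillingCycle, DeviceID} and {BillingCycle}⁺ ⊇ {SIM} with {SIM} non-prime, there is a partial dependency; 2NF fails.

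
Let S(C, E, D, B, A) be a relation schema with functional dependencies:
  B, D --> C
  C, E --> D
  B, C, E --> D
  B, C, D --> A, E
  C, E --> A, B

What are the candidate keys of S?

{B, D}, {C, E}

{B, D} is a candidate key since {B, D}⁺ = {A, B, C, D, E} covers every attribute.
{C, E} is a candidate key since {C, E}⁺ = {A, B, C, D, E} covers every attribute.
These are minimal and exhaustive — every other superkey contains one of them.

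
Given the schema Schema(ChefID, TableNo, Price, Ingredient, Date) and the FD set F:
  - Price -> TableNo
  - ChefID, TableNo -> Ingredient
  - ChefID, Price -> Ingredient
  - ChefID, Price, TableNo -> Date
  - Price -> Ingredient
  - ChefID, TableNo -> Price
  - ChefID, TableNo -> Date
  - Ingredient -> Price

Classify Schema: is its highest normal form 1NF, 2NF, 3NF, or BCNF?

Candidate keys: {ChefID, Ingredient}, {ChefID, Price}, {ChefID, TableNo}. Prime attributes: {ChefID, Ingredient, Price, TableNo}.
Price -> TableNo breaks BCNF: {Price}⁺ = {Ingredient, Price, TableNo}, so {Price} is not a superkey.
Its right-hand attributes {TableNo} are all prime, as are those of every other non-superkey FD — the relation is in 3NF.

3NF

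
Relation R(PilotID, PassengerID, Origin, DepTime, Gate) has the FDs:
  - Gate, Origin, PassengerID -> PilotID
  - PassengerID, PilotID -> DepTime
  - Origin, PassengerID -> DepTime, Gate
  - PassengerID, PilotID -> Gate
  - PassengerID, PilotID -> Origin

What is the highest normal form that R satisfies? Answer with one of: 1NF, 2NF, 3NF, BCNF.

BCNF

Candidate keys: {Origin, PassengerID}, {PassengerID, PilotID}. Prime attributes: {Origin, PassengerID, PilotID}.
The left-hand side of every FD is a superkey, so BCNF is satisfied.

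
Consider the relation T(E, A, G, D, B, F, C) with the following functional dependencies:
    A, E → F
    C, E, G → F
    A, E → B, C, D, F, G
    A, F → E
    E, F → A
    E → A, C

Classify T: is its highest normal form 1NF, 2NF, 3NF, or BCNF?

BCNF

Candidate keys: {A, F}, {E}. Prime attributes: {A, E, F}.
Every FD has a superkey on the left, so the relation is in BCNF.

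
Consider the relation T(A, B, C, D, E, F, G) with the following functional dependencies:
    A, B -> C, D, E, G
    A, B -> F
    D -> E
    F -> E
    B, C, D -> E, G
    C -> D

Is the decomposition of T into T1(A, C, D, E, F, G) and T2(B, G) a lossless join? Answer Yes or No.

The shared attributes are {G} and {G}⁺ = {G}.
The closure covers neither T1 nor T2 entirely; the join is not lossless.

No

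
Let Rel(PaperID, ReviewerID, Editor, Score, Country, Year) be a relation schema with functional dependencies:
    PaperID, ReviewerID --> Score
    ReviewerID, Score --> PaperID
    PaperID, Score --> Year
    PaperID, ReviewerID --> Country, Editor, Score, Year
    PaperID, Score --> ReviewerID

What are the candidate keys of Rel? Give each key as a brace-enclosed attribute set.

{PaperID, ReviewerID}, {PaperID, Score}, {ReviewerID, Score}

{PaperID, ReviewerID}⁺ = {Country, Editor, PaperID, ReviewerID, Score, Year} — all of the relation — so {PaperID, ReviewerID} is a candidate key.
{PaperID, Score}⁺ = {Country, Editor, PaperID, ReviewerID, Score, Year} — all of the relation — so {PaperID, Score} is a candidate key.
{ReviewerID, Score}⁺ = {Country, Editor, PaperID, ReviewerID, Score, Year} — all of the relation — so {ReviewerID, Score} is a candidate key.
These are minimal and exhaustive — every other superkey contains one of them.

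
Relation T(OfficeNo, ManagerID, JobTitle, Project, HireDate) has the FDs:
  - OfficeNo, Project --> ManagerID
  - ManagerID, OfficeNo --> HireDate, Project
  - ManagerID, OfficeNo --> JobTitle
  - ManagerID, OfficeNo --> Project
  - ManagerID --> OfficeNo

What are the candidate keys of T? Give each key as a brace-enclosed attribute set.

{ManagerID}, {OfficeNo, Project}

{ManagerID}⁺ = {HireDate, JobTitle, ManagerID, OfficeNo, Project}, which is every attribute, so {ManagerID} is a candidate key.
{OfficeNo, Project}⁺ = {HireDate, JobTitle, ManagerID, OfficeNo, Project}, which is every attribute, so {OfficeNo, Project} is a candidate key.
These are minimal and exhaustive — every other superkey contains one of them.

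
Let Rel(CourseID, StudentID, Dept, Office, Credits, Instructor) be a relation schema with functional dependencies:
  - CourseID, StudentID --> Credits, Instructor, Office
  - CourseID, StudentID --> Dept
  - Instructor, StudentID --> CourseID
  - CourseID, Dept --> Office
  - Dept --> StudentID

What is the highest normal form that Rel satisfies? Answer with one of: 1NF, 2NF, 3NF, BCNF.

3NF

Candidate keys: {CourseID, Dept}, {CourseID, StudentID}, {Dept, Instructor}, {Instructor, StudentID}. Prime attributes: {CourseID, Dept, Instructor, StudentID}.
Dept --> StudentID: {Dept}⁺ = {Dept, StudentID}, which is not all of the attributes, so the left side is not a superkey — BCNF is violated.
Its right-hand attributes {StudentID} are all prime, as are those of every other non-superkey FD — the relation is in 3NF.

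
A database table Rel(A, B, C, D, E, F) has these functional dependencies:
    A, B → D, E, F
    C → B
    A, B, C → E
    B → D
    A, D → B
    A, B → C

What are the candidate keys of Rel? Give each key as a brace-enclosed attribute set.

{A, B}, {A, C}, {A, D}

Attributes never on any right-hand side: {A} — every candidate key must contain it.
Closure of {A, B} is {A, B, C, D, E, F}, the whole schema; {A, B} is a candidate key.
Closure of {A, C} is {A, B, C, D, E, F}, the whole schema; {A, C} is a candidate key.
Closure of {A, D} is {A, B, C, D, E, F}, the whole schema; {A, D} is a candidate key.
No proper subset of any of these is a key, and no other minimal superkey exists.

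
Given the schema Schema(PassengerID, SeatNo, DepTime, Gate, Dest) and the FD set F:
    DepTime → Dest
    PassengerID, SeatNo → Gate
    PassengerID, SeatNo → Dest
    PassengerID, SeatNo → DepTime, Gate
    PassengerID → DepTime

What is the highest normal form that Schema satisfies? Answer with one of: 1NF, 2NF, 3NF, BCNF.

1NF

Candidate key: {PassengerID, SeatNo}. Prime attributes: {PassengerID, SeatNo}.
For DepTime → Dest we have {DepTime}⁺ = {DepTime, Dest}; {DepTime} is not a superkey, so BCNF fails.
DepTime → Dest has non-prime {Dest} on the right and a non-superkey on the left, so 3NF fails.
Since {PassengerID} ⊂ {PassengerID, SeatNo} and {PassengerID}⁺ ⊇ {DepTime, Dest} with {DepTime, Dest} non-prime, there is a partial dependency; 2NF fails.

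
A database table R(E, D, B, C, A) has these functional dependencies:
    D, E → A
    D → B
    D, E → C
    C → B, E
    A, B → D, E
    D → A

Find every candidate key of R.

{D}⁺ = {A, B, C, D, E} — all of the relation — so {D} is a candidate key.
{A, B}⁺ = {A, B, C, D, E} — all of the relation — so {A, B} is a candidate key.
{A, C}⁺ = {A, B, C, D, E} — all of the relation — so {A, C} is a candidate key.
These are minimal and exhaustive — every other superkey contains one of them.

{A, B}, {A, C}, {D}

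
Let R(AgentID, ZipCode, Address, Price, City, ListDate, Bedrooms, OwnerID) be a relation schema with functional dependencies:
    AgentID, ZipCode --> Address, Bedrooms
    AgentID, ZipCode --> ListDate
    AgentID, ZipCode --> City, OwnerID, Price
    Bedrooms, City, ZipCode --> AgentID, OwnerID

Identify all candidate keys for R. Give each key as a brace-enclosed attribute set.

{AgentID, ZipCode}, {Bedrooms, City, ZipCode}

{ZipCode} never appears on the right of any FD, so every key must include it.
Closure of {AgentID, ZipCode} is {Address, AgentID, Bedrooms, City, ListDate, OwnerID, Price, ZipCode}, the whole schema; {AgentID, ZipCode} is a candidate key.
Closure of {Bedrooms, City, ZipCode} is {Address, AgentID, Bedrooms, City, ListDate, OwnerID, Price, ZipCode}, the whole schema; {Bedrooms, City, ZipCode} is a candidate key.
No proper subset of any of these is a key, and no other minimal superkey exists.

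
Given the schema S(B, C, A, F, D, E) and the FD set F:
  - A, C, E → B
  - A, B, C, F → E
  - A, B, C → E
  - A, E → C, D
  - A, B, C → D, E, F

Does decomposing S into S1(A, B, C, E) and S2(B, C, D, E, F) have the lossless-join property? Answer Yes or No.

S1 ∩ S2 = {B, C, E}; its closure under F is {B, C, E}.
S1 ⊄ {B, C, E} and S2 ⊄ {B, C, E}, so the split is lossy.

No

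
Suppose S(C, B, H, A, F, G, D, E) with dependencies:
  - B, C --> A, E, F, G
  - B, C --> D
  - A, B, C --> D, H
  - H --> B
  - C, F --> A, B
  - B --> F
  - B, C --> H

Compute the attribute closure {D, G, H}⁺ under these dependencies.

{B, D, F, G, H}

Start with {D, G, H}.
H --> B applies; add {B} → now {B, D, G, H}.
B --> F applies; add {F} → now {B, D, F, G, H}.
No further FD applies.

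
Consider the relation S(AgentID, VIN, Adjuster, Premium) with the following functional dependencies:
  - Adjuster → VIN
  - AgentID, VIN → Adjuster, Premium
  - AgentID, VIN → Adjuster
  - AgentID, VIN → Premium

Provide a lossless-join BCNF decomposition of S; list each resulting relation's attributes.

{Adjuster, AgentID, Premium}; {Adjuster, VIN}

Candidate keys of the original relation: {Adjuster, AgentID}, {AgentID, VIN}.
In {Adjuster, AgentID, Premium, VIN}, {Adjuster} is not a superkey ({Adjuster}⁺ restricted to this set is {Adjuster, VIN}), so split on Adjuster → VIN into {Adjuster, VIN} and {Adjuster, AgentID, Premium}.
{Adjuster, VIN} is in BCNF.
{Adjuster, AgentID, Premium} is in BCNF.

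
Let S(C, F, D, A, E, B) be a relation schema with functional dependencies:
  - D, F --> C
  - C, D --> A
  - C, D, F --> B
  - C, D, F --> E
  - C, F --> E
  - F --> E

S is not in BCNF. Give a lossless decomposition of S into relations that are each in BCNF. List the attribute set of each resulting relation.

{A, C, D}; {B, C, D, F}; {E, F}

Candidate key of the original relation: {D, F}.
{A, B, C, D, E, F}: {C, D} determines {A, C, D} here but is not a superkey — split on C, D --> A, giving {A, C, D} and {B, C, D, E, F}.
{A, C, D} is in BCNF.
{B, C, D, E, F}: {C, F} determines {C, E, F} here but is not a superkey — split on C, F --> E, giving {C, E, F} and {B, C, D, F}.
{C, E, F}: {F} determines {E, F} here but is not a superkey — split on F --> E, giving {E, F} and {C, F}.
{E, F} is in BCNF.
{C, F} is in BCNF.
{B, C, D, F} is in BCNF.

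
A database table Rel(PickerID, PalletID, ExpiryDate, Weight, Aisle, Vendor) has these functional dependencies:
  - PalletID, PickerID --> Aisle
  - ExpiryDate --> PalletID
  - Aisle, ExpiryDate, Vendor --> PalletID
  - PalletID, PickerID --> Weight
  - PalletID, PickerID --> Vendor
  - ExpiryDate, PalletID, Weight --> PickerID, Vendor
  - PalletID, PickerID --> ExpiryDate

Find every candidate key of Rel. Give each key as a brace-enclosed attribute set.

Closure of {ExpiryDate, PickerID} is {Aisle, ExpiryDate, PalletID, PickerID, Vendor, Weight}, the whole schema; {ExpiryDate, PickerID} is a candidate key.
Closure of {ExpiryDate, Weight} is {Aisle, ExpiryDate, PalletID, PickerID, Vendor, Weight}, the whole schema; {ExpiryDate, Weight} is a candidate key.
Closure of {PalletID, PickerID} is {Aisle, ExpiryDate, PalletID, PickerID, Vendor, Weight}, the whole schema; {PalletID, PickerID} is a candidate key.
No proper subset of any of these is a key, and no other minimal superkey exists.

{ExpiryDate, PickerID}, {ExpiryDate, Weight}, {PalletID, PickerID}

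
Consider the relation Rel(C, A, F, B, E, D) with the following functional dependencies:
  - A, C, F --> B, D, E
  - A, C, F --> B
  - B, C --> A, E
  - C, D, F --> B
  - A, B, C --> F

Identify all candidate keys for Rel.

{A, C, F}, {B, C}, {C, D, F}

{C} never appears on the right of any FD, so every key must include it.
{B, C} is a candidate key since {B, C}⁺ = {A, B, C, D, E, F} covers every attribute.
{A, C, F} is a candidate key since {A, C, F}⁺ = {A, B, C, D, E, F} covers every attribute.
{C, D, F} is a candidate key since {C, D, F}⁺ = {A, B, C, D, E, F} covers every attribute.
Any other superkey properly contains one of these, so there are no further candidate keys.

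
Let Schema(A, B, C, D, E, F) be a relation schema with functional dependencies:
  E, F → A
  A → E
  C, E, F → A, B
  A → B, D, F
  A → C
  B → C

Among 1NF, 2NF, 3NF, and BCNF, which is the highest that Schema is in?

2NF

Candidate keys: {A}, {E, F}. Prime attributes: {A, E, F}.
B → C: {B}⁺ = {B, C}, which is not all of the attributes, so the left side is not a superkey — BCNF is violated.
B → C has non-prime {C} on the right and a non-superkey on the left, so 3NF fails.
Checking every proper subset of each key, none determines a non-prime attribute — 2NF is satisfied.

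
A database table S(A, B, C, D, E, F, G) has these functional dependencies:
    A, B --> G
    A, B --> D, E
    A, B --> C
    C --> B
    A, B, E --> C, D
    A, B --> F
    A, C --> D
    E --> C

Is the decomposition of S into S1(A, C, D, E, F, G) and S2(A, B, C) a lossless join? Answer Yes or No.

Yes

S1 ∩ S2 = {A, C}; its closure under F is {A, B, C, D, E, F, G}.
S1 is contained in that closure, so S1 ∩ S2 --> S1 holds and the join is lossless.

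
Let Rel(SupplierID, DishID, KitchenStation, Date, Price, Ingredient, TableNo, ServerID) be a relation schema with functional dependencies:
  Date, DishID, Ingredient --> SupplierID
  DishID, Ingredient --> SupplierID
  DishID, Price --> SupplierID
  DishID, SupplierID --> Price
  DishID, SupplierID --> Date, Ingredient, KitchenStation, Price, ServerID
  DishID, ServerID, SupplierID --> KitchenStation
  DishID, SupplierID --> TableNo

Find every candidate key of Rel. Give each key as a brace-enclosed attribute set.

{DishID, Ingredient}, {DishID, Price}, {DishID, SupplierID}

{DishID} never appears on the right of any FD, so every key must include it.
Closure of {DishID, Ingredient} is {Date, DishID, Ingredient, KitchenStation, Price, ServerID, SupplierID, TableNo}, the whole schema; {DishID, Ingredient} is a candidate key.
Closure of {DishID, Price} is {Date, DishID, Ingredient, KitchenStation, Price, ServerID, SupplierID, TableNo}, the whole schema; {DishID, Price} is a candidate key.
Closure of {DishID, SupplierID} is {Date, DishID, Ingredient, KitchenStation, Price, ServerID, SupplierID, TableNo}, the whole schema; {DishID, SupplierID} is a candidate key.
Any other superkey properly contains one of these, so there are no further candidate keys.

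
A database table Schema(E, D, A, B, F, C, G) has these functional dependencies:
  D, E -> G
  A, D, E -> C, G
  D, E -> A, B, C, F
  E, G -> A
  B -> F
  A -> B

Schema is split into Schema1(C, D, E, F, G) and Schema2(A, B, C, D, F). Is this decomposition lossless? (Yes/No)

Schema1 ∩ Schema2 = {C, D, F}; its closure under F is {C, D, F}.
Schema1 ⊄ {C, D, F} and Schema2 ⊄ {C, D, F}, so the split is lossy.

No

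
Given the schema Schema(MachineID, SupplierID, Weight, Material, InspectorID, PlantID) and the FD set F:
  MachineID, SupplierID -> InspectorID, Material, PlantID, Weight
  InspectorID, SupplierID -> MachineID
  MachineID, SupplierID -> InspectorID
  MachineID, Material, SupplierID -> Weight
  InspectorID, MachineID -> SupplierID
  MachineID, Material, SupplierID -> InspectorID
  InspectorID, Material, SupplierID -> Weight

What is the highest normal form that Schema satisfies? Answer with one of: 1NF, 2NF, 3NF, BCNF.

Candidate keys: {InspectorID, MachineID}, {InspectorID, SupplierID}, {MachineID, SupplierID}. Prime attributes: {InspectorID, MachineID, SupplierID}.
Each dependency's left side is a superkey — BCNF holds.

BCNF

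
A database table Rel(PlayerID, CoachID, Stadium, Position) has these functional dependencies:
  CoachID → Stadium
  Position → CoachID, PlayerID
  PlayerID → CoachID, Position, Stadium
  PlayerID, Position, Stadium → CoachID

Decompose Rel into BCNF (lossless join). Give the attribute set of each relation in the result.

{CoachID, PlayerID, Position}; {CoachID, Stadium}

Candidate keys of the original relation: {PlayerID}, {Position}.
{CoachID, PlayerID, Position, Stadium}: {CoachID} determines {CoachID, Stadium} here but is not a superkey — split on CoachID → Stadium, giving {CoachID, Stadium} and {CoachID, PlayerID, Position}.
{CoachID, Stadium} is in BCNF.
{CoachID, PlayerID, Position} is in BCNF.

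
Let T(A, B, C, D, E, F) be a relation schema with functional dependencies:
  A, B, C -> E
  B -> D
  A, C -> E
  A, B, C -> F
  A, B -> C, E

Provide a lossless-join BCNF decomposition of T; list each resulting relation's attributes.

Candidate key of the original relation: {A, B}.
Within {A, B, C, D, E, F}: {B}⁺ ∩ {A, B, C, D, E, F} = {B, D}, not the whole set, so B -> D violates BCNF; decompose into {B, D} and {A, B, C, E, F}.
{B, D}: every determinant is a superkey — BCNF.
Within {A, B, C, E, F}: {A, C}⁺ ∩ {A, B, C, E, F} = {A, C, E}, not the whole set, so A, C -> E violates BCNF; decompose into {A, C, E} and {A, B, C, F}.
{A, C, E}: every determinant is a superkey — BCNF.
{A, B, C, F}: every determinant is a superkey — BCNF.

{A, B, C, F}; {A, C, E}; {B, D}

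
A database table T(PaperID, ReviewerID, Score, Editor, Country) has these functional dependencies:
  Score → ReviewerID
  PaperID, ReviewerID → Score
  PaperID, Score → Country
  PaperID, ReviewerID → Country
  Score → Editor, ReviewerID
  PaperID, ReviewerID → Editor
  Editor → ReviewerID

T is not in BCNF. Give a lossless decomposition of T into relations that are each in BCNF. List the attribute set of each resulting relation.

Candidate keys of the original relation: {Editor, PaperID}, {PaperID, ReviewerID}, {PaperID, Score}.
Within {Country, Editor, PaperID, ReviewerID, Score}: {Score}⁺ ∩ {Country, Editor, PaperID, ReviewerID, Score} = {Editor, ReviewerID, Score}, not the whole set, so Score → Editor, ReviewerID violates BCNF; decompose into {Editor, ReviewerID, Score} and {Country, PaperID, Score}.
Within {Editor, ReviewerID, Score}: {Editor}⁺ ∩ {Editor, ReviewerID, Score} = {Editor, ReviewerID}, not the whole set, so Editor → ReviewerID violates BCNF; decompose into {Editor, ReviewerID} and {Editor, Score}.
{Editor, ReviewerID} is in BCNF.
{Editor, Score} is in BCNF.
{Country, PaperID, Score} is in BCNF.

{Country, PaperID, Score}; {Editor, ReviewerID}; {Editor, Score}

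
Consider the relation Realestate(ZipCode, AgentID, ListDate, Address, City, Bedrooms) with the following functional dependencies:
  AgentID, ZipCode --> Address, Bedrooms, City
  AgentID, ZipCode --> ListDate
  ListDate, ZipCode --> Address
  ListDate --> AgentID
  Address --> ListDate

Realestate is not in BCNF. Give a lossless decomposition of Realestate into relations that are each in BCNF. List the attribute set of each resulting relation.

{Address, Bedrooms, City, ZipCode}; {Address, ListDate}; {AgentID, ListDate}

Candidate keys of the original relation: {Address, ZipCode}, {AgentID, ZipCode}, {ListDate, ZipCode}.
In {Address, AgentID, Bedrooms, City, ListDate, ZipCode}, {ListDate} is not a superkey ({ListDate}⁺ restricted to this set is {AgentID, ListDate}), so split on ListDate --> AgentID into {AgentID, ListDate} and {Address, Bedrooms, City, ListDate, ZipCode}.
{AgentID, ListDate}: every determinant is a superkey — BCNF.
In {Address, Bedrooms, City, ListDate, ZipCode}, {Address} is not a superkey ({Address}⁺ restricted to this set is {Address, ListDate}), so split on Address --> ListDate into {Address, ListDate} and {Address, Bedrooms, City, ZipCode}.
{Address, ListDate}: every determinant is a superkey — BCNF.
{Address, Bedrooms, City, ZipCode}: every determinant is a superkey — BCNF.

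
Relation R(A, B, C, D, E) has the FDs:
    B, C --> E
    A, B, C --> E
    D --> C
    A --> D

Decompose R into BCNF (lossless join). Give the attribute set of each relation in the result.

{A, B}; {A, D}; {B, C, E}; {C, D}

Candidate key of the original relation: {A, B}.
{A, B, C, D, E}: {B, C} determines {B, C, E} here but is not a superkey — split on B, C --> E, giving {B, C, E} and {A, B, C, D}.
{B, C, E} has no BCNF violation.
{A, B, C, D}: {D} determines {C, D} here but is not a superkey — split on D --> C, giving {C, D} and {A, B, D}.
{C, D} has no BCNF violation.
{A, B, D}: {A} determines {A, D} here but is not a superkey — split on A --> D, giving {A, D} and {A, B}.
{A, D} has no BCNF violation.
{A, B} has no BCNF violation.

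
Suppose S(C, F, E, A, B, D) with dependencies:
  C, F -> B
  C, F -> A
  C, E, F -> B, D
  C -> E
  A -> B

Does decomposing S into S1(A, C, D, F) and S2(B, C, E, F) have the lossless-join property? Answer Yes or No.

The shared attributes are {C, F} and {C, F}⁺ = {A, B, C, D, E, F}.
Since S1 ⊆ {A, B, C, D, E, F}, the intersection is a superkey of S1; the decomposition is lossless.

Yes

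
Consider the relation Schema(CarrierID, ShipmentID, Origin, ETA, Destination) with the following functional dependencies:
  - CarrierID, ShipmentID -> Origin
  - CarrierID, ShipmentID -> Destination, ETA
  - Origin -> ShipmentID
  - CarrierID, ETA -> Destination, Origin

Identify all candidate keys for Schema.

{CarrierID, ETA}, {CarrierID, Origin}, {CarrierID, ShipmentID}

{CarrierID} never appears on the right of any FD, so every key must include it.
{CarrierID, ETA}⁺ = {CarrierID, Destination, ETA, Origin, ShipmentID} — all of the relation — so {CarrierID, ETA} is a candidate key.
{CarrierID, Origin}⁺ = {CarrierID, Destination, ETA, Origin, ShipmentID} — all of the relation — so {CarrierID, Origin} is a candidate key.
{CarrierID, ShipmentID}⁺ = {CarrierID, Destination, ETA, Origin, ShipmentID} — all of the relation — so {CarrierID, ShipmentID} is a candidate key.
These are minimal and exhaustive — every other superkey contains one of them.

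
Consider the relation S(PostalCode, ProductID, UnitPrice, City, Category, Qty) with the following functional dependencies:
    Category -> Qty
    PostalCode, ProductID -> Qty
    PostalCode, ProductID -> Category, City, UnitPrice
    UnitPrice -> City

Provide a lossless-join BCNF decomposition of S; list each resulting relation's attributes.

Candidate key of the original relation: {PostalCode, ProductID}.
In {Category, City, PostalCode, ProductID, Qty, UnitPrice}, {Category} is not a superkey ({Category}⁺ restricted to this set is {Category, Qty}), so split on Category -> Qty into {Category, Qty} and {Category, City, PostalCode, ProductID, UnitPrice}.
{Category, Qty} is in BCNF.
In {Category, City, PostalCode, ProductID, UnitPrice}, {UnitPrice} is not a superkey ({UnitPrice}⁺ restricted to this set is {City, UnitPrice}), so split on UnitPrice -> City into {City, UnitPrice} and {Category, PostalCode, ProductID, UnitPrice}.
{City, UnitPrice} is in BCNF.
{Category, PostalCode, ProductID, UnitPrice} is in BCNF.

{Category, PostalCode, ProductID, UnitPrice}; {Category, Qty}; {City, UnitPrice}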